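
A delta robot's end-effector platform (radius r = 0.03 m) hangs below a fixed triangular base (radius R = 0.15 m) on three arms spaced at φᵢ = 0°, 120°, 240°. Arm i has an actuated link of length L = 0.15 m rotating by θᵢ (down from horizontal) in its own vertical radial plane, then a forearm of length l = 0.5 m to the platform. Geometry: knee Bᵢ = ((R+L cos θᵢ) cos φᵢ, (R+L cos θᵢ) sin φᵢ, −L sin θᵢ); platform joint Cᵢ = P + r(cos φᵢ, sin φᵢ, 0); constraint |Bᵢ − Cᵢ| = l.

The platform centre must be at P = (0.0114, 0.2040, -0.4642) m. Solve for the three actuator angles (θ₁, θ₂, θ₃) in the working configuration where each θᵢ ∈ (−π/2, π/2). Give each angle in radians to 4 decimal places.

θ₁ = 0.5234, θ₂ = -0.0873, θ₃ = 1.1346

arm 1 (φ=0.0°): x'=0.0114, y'=0.2040
  A=0.1086, B=-0.4642, C=(l²−L²−A²−y'²−z²)/(2L)=-0.1380
  √(A²+B²)=0.4767;  θ1 = -1.3410+1.8644 ≈ 0.5234
arm 2 (φ=120.0°): x'=0.1710, y'=-0.1119
  A=-0.0510, B=-0.4642, C=(l²−L²−A²−y'²−z²)/(2L)=-0.0103
  √(A²+B²)=0.4670;  θ2 = -1.6802+1.5929 ≈ -0.0873
rotate P by −φ3: (-0.1824, -0.0921, -0.4642)
  A=0.3024, B=-0.4642, C=(l²−L²−A²−y'²−z²)/(2L)=-0.2930
  θ3 = atan2(B,A) + arccos(C/0.5540) = 1.1346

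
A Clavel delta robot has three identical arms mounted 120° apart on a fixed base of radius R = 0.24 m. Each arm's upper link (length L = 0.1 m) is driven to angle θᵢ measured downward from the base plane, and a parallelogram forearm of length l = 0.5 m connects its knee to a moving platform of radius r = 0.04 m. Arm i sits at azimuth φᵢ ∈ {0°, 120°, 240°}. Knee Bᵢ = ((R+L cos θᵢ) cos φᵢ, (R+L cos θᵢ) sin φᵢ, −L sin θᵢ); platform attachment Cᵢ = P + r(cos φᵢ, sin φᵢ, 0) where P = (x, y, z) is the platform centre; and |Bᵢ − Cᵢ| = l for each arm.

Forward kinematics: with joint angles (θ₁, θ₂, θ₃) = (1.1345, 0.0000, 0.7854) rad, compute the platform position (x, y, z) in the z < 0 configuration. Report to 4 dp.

φ1=0.0°: virtual centre (0.2423, 0.0000, -0.0906), radius l
φ2=120.0°: virtual centre (-0.1500, 0.2598, 0.0000), radius l
φ3=240.0°: virtual centre (-0.1354, -0.2344, -0.0707), radius l
|S₂|²−|S₁|² = 0.0231;  |S₃|²−|S₁|² = 0.0114
plane₁₂: -0.7845x+0.5196y+0.1813z = 0.0231
Cramer: x(z) = -0.0220+0.1390z;  y(z) = 0.0112-0.1389z
into |P−S₁|² = l²: 1.0386z² + 0.1047z + -0.1718 = 0;  Δ = 0.7248;  z = -0.4602 or 0.3594 → z<0 root = -0.4602
x = -0.0860, y = 0.0751

(-0.0860, 0.0751, -0.4602)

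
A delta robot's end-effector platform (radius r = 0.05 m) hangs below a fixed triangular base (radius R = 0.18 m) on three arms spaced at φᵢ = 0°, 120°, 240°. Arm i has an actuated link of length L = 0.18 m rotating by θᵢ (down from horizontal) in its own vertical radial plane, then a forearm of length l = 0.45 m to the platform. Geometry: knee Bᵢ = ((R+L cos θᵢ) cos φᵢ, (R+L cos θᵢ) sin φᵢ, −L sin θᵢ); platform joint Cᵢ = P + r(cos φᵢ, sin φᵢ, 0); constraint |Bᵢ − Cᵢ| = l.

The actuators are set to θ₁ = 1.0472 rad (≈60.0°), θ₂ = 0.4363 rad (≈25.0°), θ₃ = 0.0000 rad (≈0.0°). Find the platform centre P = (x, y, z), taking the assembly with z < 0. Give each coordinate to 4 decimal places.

centre 1 = (0.2200·cos0.0°, 0.2200·sin0.0°, -0.1559) = (0.2200, 0.0000, -0.1559)
φ2=120.0°: virtual centre (-0.1466, 0.2539, -0.0761), radius l
φ3=240.0°: virtual centre (-0.1550, -0.2685, 0.0000), radius l
|centre ₂|²−|centre ₁|² = 0.0190;  |centre ₃|²−|centre ₁|² = 0.0234
plane₁₂: -0.7331x+0.5077y+0.1596z = 0.0190
Cramer: x(z) = -0.0285+0.3151z;  y(z) = -0.0037+0.1405z
quadratic in z: (1.1190)z²+(0.1541)z+(-0.1164)=0, √Δ=0.7381 → z ∈ {-0.3987, 0.2610}; z = -0.3987 (taking z<0)
x = -0.1541, y = -0.0598

(-0.1541, -0.0598, -0.3987)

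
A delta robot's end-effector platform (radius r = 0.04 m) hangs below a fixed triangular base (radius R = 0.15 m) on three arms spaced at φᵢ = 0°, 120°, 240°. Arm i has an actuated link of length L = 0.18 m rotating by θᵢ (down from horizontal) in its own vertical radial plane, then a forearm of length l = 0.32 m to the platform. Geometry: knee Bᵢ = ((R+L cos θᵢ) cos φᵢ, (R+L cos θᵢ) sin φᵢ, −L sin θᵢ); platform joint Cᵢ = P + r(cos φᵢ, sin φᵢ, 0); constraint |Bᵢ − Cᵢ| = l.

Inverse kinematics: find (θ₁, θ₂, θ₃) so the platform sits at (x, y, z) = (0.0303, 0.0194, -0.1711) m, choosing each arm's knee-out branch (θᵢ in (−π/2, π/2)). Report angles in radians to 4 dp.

φ1=0.0° → target in arm frame (0.0303, 0.0194)
  A=0.0797, B=-0.1711, C=(l²−L²−A²−y'²−z²)/(2L)=0.0944
  √(A²+B²)=0.1888;  θ1 = -1.1349+1.0468 ≈ -0.0880
arm 2 (φ=120.0°): x'=0.0017, y'=-0.0359
  A cos θ + B sin θ = C:  0.1083·cos θ + -0.1711·sin θ = 0.0769
  γ=atan2(-0.1711,0.1083)=-1.0063;  ψ=arccos(0.3798)=1.1812;  θ2=γ+ψ≈0.1749
rotate P by −φ3: (-0.0320, 0.0165, -0.1711)
  A cos θ + B sin θ = C:  0.1420·cos θ + -0.1711·sin θ = 0.0564
  γ=atan2(-0.1711,0.1420)=-0.8782;  ψ=arccos(0.2537)=1.3143;  θ3=γ+ψ≈0.4361

θ₁ = -0.0880, θ₂ = 0.1749, θ₃ = 0.4361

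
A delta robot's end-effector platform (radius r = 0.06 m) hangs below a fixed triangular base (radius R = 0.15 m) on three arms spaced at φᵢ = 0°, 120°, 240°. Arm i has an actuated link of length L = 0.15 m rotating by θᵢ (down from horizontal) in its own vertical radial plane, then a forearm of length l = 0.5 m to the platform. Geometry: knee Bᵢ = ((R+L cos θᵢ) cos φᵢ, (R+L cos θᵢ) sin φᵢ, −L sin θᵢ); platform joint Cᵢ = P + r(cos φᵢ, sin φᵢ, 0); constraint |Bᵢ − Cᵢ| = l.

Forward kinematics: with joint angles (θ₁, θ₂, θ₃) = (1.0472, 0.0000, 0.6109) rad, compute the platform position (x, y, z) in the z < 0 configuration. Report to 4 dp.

O1 = (0.1650·cos0.0°, 0.1650·sin0.0°, -0.1299) = (0.1650, 0.0000, -0.1299)
φ2=120.0°: virtual centre (-0.1200, 0.2078, 0.0000), radius l
O3 = (0.2129·cos240.0°, 0.2129·sin240.0°, -0.0860) = (-0.1064, -0.1844, -0.0860)
subtract pairs → two planes through P
plane₁₂: -0.5700x+0.4157y+0.2598z = 0.0135
Cramer: x(z) = -0.0196+0.3035z;  y(z) = 0.0055-0.2089z
sphere 1 gives Az²+Bz+C=0 with A=1.1357, B=0.1454, C=-0.1990;  B²−4AC=0.9252;  roots -0.4875, 0.3594;  negative root z = -0.4875
x = -0.1676, y = 0.1074

(-0.1676, 0.1074, -0.4875)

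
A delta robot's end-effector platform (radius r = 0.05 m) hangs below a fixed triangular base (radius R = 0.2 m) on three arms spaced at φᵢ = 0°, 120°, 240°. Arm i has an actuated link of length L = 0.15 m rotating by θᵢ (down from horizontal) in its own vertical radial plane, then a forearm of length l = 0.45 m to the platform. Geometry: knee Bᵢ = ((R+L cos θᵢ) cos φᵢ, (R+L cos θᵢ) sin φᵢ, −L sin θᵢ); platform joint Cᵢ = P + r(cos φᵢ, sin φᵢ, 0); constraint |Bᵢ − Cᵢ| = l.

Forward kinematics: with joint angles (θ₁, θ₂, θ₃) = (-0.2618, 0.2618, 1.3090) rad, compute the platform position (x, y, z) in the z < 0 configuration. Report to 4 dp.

(0.1487, 0.1480, -0.3602)

arm 1 at φ=0.0°: ρ1 = 0.2949;  S1 = (0.2949, 0.0000, 0.0388)
φ2=120.0°: virtual centre (-0.1474, 0.2554, -0.0388), radius l
φ3=240.0°: virtual centre (-0.0944, -0.1635, -0.1449), radius l
eliminate P² terms by subtracting sphere 1 from 2 and 3
[-0.8847 0.5108 -0.1553]·P = 0.0000;  [-0.7786 -0.3271 -0.3674]·P = -0.0318
Cramer: x(z) = 0.0237-0.3471z;  y(z) = 0.0410-0.2971z
quadratic in z: (1.2088)z²+(0.0863)z+(-0.1257)=0, √Δ=0.7845 → z ∈ {-0.3602, 0.2888}; z = -0.3602 (taking z<0)
x = 0.1487, y = 0.1480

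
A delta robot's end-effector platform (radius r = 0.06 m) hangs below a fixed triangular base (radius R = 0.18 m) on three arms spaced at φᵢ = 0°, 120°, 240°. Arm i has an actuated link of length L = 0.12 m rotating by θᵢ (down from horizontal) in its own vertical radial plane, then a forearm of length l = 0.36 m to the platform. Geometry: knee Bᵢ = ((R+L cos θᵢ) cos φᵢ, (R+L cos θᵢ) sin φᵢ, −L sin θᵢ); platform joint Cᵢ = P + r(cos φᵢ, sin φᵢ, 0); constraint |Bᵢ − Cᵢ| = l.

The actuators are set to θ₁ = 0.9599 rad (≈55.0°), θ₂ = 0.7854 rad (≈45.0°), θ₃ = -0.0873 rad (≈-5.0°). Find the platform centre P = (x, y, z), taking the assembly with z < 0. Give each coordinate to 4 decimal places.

φ1=0.0°: virtual centre (0.1888, 0.0000, -0.0983), radius l
φ2=120.0°: virtual centre (-0.1024, 0.1774, -0.0849), radius l
arm 3 at φ=240.0°: ρ3 = 0.2395;  S3 = (-0.1198, -0.2075, 0.0105)
|S₂|²−|S₁|² = 0.0038;  |S₃|²−|S₁|² = 0.0122
plane₁₂: -0.5825x+0.3548y+0.0269z = 0.0038
Cramer: x(z) = -0.0128+0.1917z;  y(z) = -0.0102+0.2390z
into |P−S₁|² = l²: 1.0939z² + 0.1144z + -0.0792 = 0;  Δ = 0.3595;  z = -0.3263 or 0.2218 → z<0 root = -0.3263
x = -0.0754, y = -0.0882

(-0.0754, -0.0882, -0.3263)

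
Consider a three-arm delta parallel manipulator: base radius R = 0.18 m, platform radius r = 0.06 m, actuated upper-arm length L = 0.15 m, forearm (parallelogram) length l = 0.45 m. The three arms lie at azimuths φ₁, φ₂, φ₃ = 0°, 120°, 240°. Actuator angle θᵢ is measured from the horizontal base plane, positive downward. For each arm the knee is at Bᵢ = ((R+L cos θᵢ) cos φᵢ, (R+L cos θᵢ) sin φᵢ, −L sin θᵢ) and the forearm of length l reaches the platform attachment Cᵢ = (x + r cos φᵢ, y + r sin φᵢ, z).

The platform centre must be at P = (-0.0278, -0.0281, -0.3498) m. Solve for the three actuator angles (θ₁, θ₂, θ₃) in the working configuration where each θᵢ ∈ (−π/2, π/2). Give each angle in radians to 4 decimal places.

arm 1 (φ=0.0°): x'=-0.0278, y'=-0.0281
  A=0.1478, B=-0.3498, C=(l²−L²−A²−y'²−z²)/(2L)=0.1167
  γ=atan2(-0.3498,0.1478)=-1.1710;  ψ=arccos(0.3073)=1.2585;  θ1=γ+ψ≈0.0874
φ2=120.0° → target in arm frame (-0.0104, 0.0381)
  A=0.1304, B=-0.3498, C=(l²−L²−A²−y'²−z²)/(2L)=0.1306
  θ2 = atan2(B,A) + arccos(C/0.3733) = -0.0004
rotate P by −φ3: (0.0382, -0.0100, -0.3498)
  A=0.0818, B=-0.3498, C=(l²−L²−A²−y'²−z²)/(2L)=0.1695
  √(A²+B²)=0.3592;  θ3 = -1.3412+1.0794 ≈ -0.2618

θ₁ = 0.0874, θ₂ = -0.0004, θ₃ = -0.2618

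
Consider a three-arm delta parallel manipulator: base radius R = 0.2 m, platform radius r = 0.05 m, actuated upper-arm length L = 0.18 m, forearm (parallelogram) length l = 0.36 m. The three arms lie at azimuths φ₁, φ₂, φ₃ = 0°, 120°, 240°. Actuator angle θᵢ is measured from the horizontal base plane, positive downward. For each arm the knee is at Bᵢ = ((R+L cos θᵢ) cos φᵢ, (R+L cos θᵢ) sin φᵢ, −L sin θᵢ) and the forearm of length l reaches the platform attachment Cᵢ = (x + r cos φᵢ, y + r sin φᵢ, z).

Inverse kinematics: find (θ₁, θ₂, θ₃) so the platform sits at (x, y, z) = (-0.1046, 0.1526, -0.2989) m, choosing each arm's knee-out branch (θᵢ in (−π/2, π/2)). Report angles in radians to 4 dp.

φ1=0.0° → target in arm frame (-0.1046, 0.1526)
  A cos θ + B sin θ = C:  0.2546·cos θ + -0.2989·sin θ = -0.2229
  θ1 = atan2(B,A) + arccos(C/0.3926) = 1.3093
arm 2 (φ=120.0°): x'=0.1845, y'=0.0143
  e−x'=-0.0345;  (l²−L²−(e−x')²−y'²−z²)/2L = 0.0180
  θ2 = atan2(B,A) + arccos(C/0.3009) = -0.1745
rotate P by −φ3: (-0.0799, -0.1669, -0.2989)
  A=0.2299, B=-0.2989, C=(l²−L²−A²−y'²−z²)/(2L)=-0.2023
  γ=atan2(-0.2989,0.2299)=-0.9152;  ψ=arccos(-0.5365)=2.1371;  θ3=γ+ψ≈1.2218

θ₁ = 1.3093, θ₂ = -0.1745, θ₃ = 1.2218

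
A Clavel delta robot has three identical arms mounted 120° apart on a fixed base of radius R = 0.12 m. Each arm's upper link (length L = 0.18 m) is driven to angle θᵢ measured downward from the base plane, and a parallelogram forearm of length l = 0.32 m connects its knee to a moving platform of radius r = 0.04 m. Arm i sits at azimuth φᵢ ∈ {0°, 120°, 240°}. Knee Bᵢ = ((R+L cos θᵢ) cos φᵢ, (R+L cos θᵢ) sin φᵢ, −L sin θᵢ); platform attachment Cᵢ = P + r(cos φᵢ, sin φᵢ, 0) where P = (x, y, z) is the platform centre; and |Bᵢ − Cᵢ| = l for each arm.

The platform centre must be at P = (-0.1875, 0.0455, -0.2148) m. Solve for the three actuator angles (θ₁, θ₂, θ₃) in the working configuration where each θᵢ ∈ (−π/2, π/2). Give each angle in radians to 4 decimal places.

θ₁ = 1.3090, θ₂ = -0.2619, θ₃ = 0.2615

φ1=0.0° → target in arm frame (-0.1875, 0.0455)
  A=0.2675, B=-0.2148, C=(l²−L²−A²−y'²−z²)/(2L)=-0.1382
  √(A²+B²)=0.3431;  θ1 = -0.6766+1.9855 ≈ 1.3090
φ2=120.0° → target in arm frame (0.1332, 0.1396)
  e−x'=-0.0532;  (l²−L²−(e−x')²−y'²−z²)/2L = 0.0043
  √(A²+B²)=0.2213;  θ2 = -1.8134+1.5515 ≈ -0.2619
arm 3 (φ=240.0°): x'=0.0543, y'=-0.1851
  A=0.0257, B=-0.2148, C=(l²−L²−A²−y'²−z²)/(2L)=-0.0308
  θ3 = atan2(B,A) + arccos(C/0.2163) = 0.2615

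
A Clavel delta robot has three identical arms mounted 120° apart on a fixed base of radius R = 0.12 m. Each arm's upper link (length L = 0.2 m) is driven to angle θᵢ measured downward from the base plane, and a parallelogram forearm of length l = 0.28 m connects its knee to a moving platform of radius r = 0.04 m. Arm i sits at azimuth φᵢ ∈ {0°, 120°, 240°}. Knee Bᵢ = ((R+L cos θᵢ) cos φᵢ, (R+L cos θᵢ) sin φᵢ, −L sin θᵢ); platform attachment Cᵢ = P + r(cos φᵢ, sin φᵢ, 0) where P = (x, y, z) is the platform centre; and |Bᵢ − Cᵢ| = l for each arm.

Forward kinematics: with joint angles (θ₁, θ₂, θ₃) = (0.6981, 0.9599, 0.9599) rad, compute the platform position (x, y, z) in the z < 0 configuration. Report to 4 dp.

φ1=0.0°: virtual centre (0.2332, 0.0000, -0.1286), radius l
arm 2 at φ=120.0°: ρ2 = 0.1947;  S2 = (-0.0974, 0.1686, -0.1638)
φ3=240.0°: virtual centre (-0.0974, -0.1686, -0.1638), radius l
subtract pairs → two planes through P
plane₁₂: -0.6611x+0.3373y+-0.0705z = -0.0062
det = 0.4460;  x = 0.0093+-0.1067z,  y = 0.0000+0.0000z
sphere 1 gives Az²+Bz+C=0 with A=1.0114, B=0.3049, C=-0.0117;  B²−4AC=0.1405;  roots -0.3360, 0.0346;  negative root z = -0.3360
x = 0.0452, y = 0.0000

(0.0452, 0.0000, -0.3360)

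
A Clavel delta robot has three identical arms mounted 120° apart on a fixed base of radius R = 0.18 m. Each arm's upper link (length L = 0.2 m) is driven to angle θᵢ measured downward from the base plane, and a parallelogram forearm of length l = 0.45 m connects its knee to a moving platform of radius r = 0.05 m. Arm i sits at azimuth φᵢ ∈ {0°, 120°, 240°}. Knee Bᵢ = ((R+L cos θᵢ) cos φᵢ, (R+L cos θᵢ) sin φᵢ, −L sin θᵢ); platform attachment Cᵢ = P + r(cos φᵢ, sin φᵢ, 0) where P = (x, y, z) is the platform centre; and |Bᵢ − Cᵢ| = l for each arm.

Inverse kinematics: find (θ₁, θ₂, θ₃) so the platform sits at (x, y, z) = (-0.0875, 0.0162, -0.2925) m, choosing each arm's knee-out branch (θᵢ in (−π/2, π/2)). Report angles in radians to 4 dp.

arm 1 (φ=0.0°): x'=-0.0875, y'=0.0162
  A cos θ + B sin θ = C:  0.2175·cos θ + -0.2925·sin θ = 0.0734
  √(A²+B²)=0.3645;  θ1 = -0.9314+1.3679 ≈ 0.4365
rotate P by −φ2: (0.0578, 0.0677, -0.2925)
  e−x'=0.0722;  (l²−L²−(e−x')²−y'²−z²)/2L = 0.1679
  γ=atan2(-0.2925,0.0722)=-1.3287;  ψ=arccos(0.5572)=0.9798;  θ2=γ+ψ≈-0.3489
φ3=240.0° → target in arm frame (0.0297, -0.0839)
  A=0.1003, B=-0.2925, C=(l²−L²−A²−y'²−z²)/(2L)=0.1496
  θ3 = atan2(B,A) + arccos(C/0.3092) = -0.1748

θ₁ = 0.4365, θ₂ = -0.3489, θ₃ = -0.1748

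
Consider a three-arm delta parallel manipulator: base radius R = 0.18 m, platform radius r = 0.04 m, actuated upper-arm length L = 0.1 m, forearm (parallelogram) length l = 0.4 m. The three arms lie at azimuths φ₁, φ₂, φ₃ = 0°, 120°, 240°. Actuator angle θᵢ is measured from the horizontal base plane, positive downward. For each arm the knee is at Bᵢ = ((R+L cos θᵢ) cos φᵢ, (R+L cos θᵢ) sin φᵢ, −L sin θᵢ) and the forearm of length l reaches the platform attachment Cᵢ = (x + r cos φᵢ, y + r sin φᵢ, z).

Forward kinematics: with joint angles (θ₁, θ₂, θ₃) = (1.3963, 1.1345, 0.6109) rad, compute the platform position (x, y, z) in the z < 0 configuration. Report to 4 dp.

arm 1 at φ=0.0°: (R−r)+L cos θ1 = 0.1574;  S1 = (0.1574, 0.0000, -0.0985)
S2 = (0.1823·cos120.0°, 0.1823·sin120.0°, -0.0906) = (-0.0911, 0.1578, -0.0906)
arm 3 at φ=240.0°: (R−r)+L cos θ3 = 0.2219;  S3 = (-0.1110, -0.1922, -0.0574)
subtract pairs → two planes through P
plane₁₂: -0.4970x+0.3157y+0.0157z = 0.0070
det = 0.3604;  x = -0.0233+0.0888z,  y = -0.0145+0.0900z
into |P−S₁|² = l²: 1.0160z² + 0.1623z + -0.1175 = 0;  Δ = 0.5037;  z = -0.4291 or 0.2694 → z<0 root = -0.4291
x = -0.0614, y = -0.0532

(-0.0614, -0.0532, -0.4291)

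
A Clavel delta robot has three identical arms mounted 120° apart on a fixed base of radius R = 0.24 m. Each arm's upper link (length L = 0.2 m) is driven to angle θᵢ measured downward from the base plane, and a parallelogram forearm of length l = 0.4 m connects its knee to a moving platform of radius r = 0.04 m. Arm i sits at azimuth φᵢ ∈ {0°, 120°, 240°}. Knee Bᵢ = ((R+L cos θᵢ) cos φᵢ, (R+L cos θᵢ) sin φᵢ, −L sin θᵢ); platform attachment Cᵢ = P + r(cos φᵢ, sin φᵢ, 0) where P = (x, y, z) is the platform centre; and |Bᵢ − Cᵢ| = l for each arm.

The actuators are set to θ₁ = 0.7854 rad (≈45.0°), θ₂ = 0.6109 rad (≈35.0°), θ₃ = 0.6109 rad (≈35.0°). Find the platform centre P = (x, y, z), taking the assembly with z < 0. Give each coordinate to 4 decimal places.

(-0.0241, 0.0000, -0.3040)

arm 1 at φ=0.0°: ρ1 = 0.3414;  O1 = (0.3414, 0.0000, -0.1414)
φ2=120.0°: virtual centre (-0.1819, 0.3151, -0.1147), radius l
φ3=240.0°: virtual centre (-0.1819, -0.3151, -0.1147), radius l
eliminate P² terms by subtracting sphere 1 from 2 and 3
plane₁₂: -1.0467x+0.6302y+0.0534z = 0.0090
Cramer: x(z) = -0.0086+0.0510z;  y(z) = 0.0000-0.0000z
into |P−O₁|² = l²: 1.0026z² + 0.2471z + -0.0175 = 0;  Δ = 0.1313;  z = -0.3040 or 0.0575 → z<0 root = -0.3040
x = -0.0241, y = 0.0000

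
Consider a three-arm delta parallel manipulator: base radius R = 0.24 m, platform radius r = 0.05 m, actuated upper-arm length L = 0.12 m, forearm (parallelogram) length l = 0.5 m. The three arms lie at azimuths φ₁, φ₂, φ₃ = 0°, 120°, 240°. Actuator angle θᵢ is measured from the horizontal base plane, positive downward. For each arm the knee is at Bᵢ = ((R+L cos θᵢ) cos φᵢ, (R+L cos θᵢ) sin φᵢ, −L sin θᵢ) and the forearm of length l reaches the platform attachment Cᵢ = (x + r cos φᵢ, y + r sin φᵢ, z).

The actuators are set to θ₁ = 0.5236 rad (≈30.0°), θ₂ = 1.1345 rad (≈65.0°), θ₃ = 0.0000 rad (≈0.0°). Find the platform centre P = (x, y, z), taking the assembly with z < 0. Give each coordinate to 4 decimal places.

(0.0114, -0.1313, -0.4511)

centre 1 = (0.2939·cos0.0°, 0.2939·sin0.0°, -0.0600) = (0.2939, 0.0000, -0.0600)
centre 2 = (0.2407·cos120.0°, 0.2407·sin120.0°, -0.1088) = (-0.1204, 0.2085, -0.1088)
φ3=240.0°: virtual centre (-0.1550, -0.2685, 0.0000), radius l
eliminate P² terms by subtracting sphere 1 from 2 and 3
plane₁₂: -0.8286x+0.4169y+-0.0975z = -0.0202
det = 0.8192;  x = 0.0101+-0.0028z,  y = -0.0283+0.2282z
sphere 1 gives Az²+Bz+C=0 with A=1.0521, B=0.1087, C=-0.1651;  B²−4AC=0.7065;  roots -0.4511, 0.3478;  negative root z = -0.4511
x = 0.0114, y = -0.1313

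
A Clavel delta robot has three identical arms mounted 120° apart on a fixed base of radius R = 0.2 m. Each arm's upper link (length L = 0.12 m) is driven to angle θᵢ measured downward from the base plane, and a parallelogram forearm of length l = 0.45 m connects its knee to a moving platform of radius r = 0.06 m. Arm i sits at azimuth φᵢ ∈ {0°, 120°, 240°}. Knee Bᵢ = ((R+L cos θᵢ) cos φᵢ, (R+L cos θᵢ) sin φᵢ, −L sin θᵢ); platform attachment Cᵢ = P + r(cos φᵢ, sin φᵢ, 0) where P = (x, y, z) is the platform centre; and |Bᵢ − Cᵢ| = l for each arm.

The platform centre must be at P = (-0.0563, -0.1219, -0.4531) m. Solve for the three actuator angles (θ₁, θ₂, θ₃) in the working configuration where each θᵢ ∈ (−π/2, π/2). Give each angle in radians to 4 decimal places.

θ₁ = 1.0469, θ₂ = 1.1345, θ₃ = 0.1744

rotate P by −φ1: (-0.0563, -0.1219, -0.4531)
  e−x'=0.1963;  (l²−L²−(e−x')²−y'²−z²)/2L = -0.2941
  γ=atan2(-0.4531,0.1963)=-1.1620;  ψ=arccos(-0.5957)=2.2089;  θ1=γ+ψ≈1.0469
arm 2 (φ=120.0°): x'=-0.0774, y'=0.1097
  A cos θ + B sin θ = C:  0.2174·cos θ + -0.4531·sin θ = -0.3188
  γ=atan2(-0.4531,0.2174)=-1.1234;  ψ=arccos(-0.6343)=2.2579;  θ2=γ+ψ≈1.1345
arm 3 (φ=240.0°): x'=0.1337, y'=0.0122
  e−x'=0.0063;  (l²−L²−(e−x')²−y'²−z²)/2L = -0.0724
  θ3 = atan2(B,A) + arccos(C/0.4531) = 0.1744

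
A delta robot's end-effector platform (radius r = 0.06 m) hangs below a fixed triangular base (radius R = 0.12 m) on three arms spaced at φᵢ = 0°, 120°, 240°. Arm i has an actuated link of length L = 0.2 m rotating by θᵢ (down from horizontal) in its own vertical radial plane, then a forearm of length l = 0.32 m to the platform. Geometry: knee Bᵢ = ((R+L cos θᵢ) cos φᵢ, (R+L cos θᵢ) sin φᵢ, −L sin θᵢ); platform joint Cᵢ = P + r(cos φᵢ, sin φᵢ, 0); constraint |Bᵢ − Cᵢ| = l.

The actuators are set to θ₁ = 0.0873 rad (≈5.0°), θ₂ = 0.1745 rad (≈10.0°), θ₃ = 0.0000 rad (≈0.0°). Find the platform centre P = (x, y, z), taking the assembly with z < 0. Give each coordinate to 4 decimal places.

φ1=0.0°: virtual centre (0.2592, 0.0000, -0.0174), radius l
centre 2 = (0.2570·cos120.0°, 0.2570·sin120.0°, -0.0347) = (-0.1285, 0.2225, -0.0347)
arm 3 at φ=240.0°: (R−r)+L cos θ3 = 0.2600;  centre 3 = (-0.1300, -0.2252, 0.0000)
|centre ₂|²−|centre ₁|² = -0.0003;  |centre ₃|²−|centre ₁|² = 0.0001
[-0.7754 0.4451 -0.0346]·P = -0.0003;  [-0.7785 -0.4503 0.0349]·P = 0.0001
Cramer: x(z) = 0.0001-0.0001z;  y(z) = -0.0004+0.0776z
into |P−centre ₁|² = l²: 1.0060z² + 0.0348z + -0.0350 = 0;  Δ = 0.1419;  z = -0.2045 or 0.1699 → z<0 root = -0.2045
x = 0.0001, y = -0.0163

(0.0001, -0.0163, -0.2045)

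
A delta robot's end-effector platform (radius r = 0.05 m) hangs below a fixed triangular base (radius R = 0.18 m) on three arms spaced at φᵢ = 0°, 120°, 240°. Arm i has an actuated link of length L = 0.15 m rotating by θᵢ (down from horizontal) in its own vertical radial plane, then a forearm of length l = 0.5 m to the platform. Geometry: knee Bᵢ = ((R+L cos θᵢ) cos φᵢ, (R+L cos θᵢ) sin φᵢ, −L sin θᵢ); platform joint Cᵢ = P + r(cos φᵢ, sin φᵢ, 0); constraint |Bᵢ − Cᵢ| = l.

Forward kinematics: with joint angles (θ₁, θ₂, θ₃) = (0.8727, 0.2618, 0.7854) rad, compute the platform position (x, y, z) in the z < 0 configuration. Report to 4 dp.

φ1=0.0°: virtual centre (0.2264, 0.0000, -0.1149), radius l
φ2=120.0°: virtual centre (-0.1374, 0.2381, -0.0388), radius l
φ3=240.0°: virtual centre (-0.1180, -0.2044, -0.1061), radius l
eliminate P² terms by subtracting sphere 1 from 2 and 3
linear system: -0.7277x+0.4761y = 0.0126−0.1522z; -0.6889x+-0.4089y = 0.0025−0.0177z
Cramer: x(z) = -0.0101+0.1129z;  y(z) = 0.0110-0.1470z
quadratic in z: (1.0344)z²+(0.1732)z+(-0.1807)=0, √Δ=0.8819 → z ∈ {-0.5100, 0.3426}; z = -0.5100 (taking z<0)
x = -0.0677, y = 0.0859

(-0.0677, 0.0859, -0.5100)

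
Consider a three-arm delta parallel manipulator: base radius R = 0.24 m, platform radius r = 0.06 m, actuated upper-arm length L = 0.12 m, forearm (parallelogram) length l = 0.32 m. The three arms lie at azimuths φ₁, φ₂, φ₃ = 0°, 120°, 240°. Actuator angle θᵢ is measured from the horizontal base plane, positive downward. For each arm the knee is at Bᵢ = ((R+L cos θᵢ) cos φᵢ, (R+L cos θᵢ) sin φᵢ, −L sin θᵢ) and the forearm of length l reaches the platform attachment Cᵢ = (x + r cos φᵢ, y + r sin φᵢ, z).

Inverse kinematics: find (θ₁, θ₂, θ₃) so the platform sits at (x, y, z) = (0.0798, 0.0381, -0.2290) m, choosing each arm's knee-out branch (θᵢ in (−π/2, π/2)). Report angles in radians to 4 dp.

θ₁ = -0.0004, θ₂ = 0.7854, θ₃ = 1.2219

φ1=0.0° → target in arm frame (0.0798, 0.0381)
  A cos θ + B sin θ = C:  0.1002·cos θ + -0.2290·sin θ = 0.1003
  √(A²+B²)=0.2500;  θ1 = -1.1583+1.1580 ≈ -0.0004
arm 2 (φ=120.0°): x'=-0.0069, y'=-0.0882
  A cos θ + B sin θ = C:  0.1869·cos θ + -0.2290·sin θ = -0.0298
  θ2 = atan2(B,A) + arccos(C/0.2956) = 0.7854
arm 3 (φ=240.0°): x'=-0.0729, y'=0.0501
  A=0.2529, B=-0.2290, C=(l²−L²−A²−y'²−z²)/(2L)=-0.1288
  γ=atan2(-0.2290,0.2529)=-0.7359;  ψ=arccos(-0.3774)=1.9578;  θ3=γ+ψ≈1.2219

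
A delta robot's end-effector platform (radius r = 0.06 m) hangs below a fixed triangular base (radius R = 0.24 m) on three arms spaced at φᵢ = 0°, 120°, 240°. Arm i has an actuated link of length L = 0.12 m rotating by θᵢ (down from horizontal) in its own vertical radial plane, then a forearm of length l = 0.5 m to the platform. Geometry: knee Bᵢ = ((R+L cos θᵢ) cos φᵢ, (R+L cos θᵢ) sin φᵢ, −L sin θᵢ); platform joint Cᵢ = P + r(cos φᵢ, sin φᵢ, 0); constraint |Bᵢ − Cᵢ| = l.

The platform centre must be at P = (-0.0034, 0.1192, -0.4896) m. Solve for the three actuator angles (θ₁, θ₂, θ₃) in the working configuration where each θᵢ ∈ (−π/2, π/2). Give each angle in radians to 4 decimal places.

arm 1 (φ=0.0°): x'=-0.0034, y'=0.1192
  A=0.1834, B=-0.4896, C=(l²−L²−A²−y'²−z²)/(2L)=-0.2165
  √(A²+B²)=0.5228;  θ1 = -1.2124+1.9977 ≈ 0.7853
rotate P by −φ2: (0.1049, -0.0567, -0.4896)
  e−x'=0.0751;  (l²−L²−(e−x')²−y'²−z²)/2L = -0.0540
  γ=atan2(-0.4896,0.0751)=-1.4187;  ψ=arccos(-0.1090)=1.6800;  θ2=γ+ψ≈0.2613
rotate P by −φ3: (-0.1015, -0.0625, -0.4896)
  e−x'=0.2815;  (l²−L²−(e−x')²−y'²−z²)/2L = -0.3637
  γ=atan2(-0.4896,0.2815)=-1.0489;  ψ=arccos(-0.6439)=2.2704;  θ3=γ+ψ≈1.2215

θ₁ = 0.7853, θ₂ = 0.2613, θ₃ = 1.2215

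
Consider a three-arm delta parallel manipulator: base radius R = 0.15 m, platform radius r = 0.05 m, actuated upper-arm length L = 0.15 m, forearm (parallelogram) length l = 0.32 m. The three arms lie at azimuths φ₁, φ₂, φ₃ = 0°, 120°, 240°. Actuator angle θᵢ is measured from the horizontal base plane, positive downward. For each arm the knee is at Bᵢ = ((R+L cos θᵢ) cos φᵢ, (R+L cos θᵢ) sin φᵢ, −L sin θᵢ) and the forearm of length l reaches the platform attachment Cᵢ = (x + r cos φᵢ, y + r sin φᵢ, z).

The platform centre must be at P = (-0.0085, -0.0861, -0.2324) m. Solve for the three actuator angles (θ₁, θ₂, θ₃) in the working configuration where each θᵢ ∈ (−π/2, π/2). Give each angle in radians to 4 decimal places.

θ₁ = 0.3495, θ₂ = 0.6979, θ₃ = -0.2616

rotate P by −φ1: (-0.0085, -0.0861, -0.2324)
  e−x'=0.1085;  (l²−L²−(e−x')²−y'²−z²)/2L = 0.0223
  θ1 = atan2(B,A) + arccos(C/0.2565) = 0.3495
rotate P by −φ2: (-0.0703, 0.0504, -0.2324)
  e−x'=0.1703;  (l²−L²−(e−x')²−y'²−z²)/2L = -0.0189
  √(A²+B²)=0.2881;  θ2 = -0.9384+1.6363 ≈ 0.6979
arm 3 (φ=240.0°): x'=0.0788, y'=0.0357
  A cos θ + B sin θ = C:  0.0212·cos θ + -0.2324·sin θ = 0.0806
  γ=atan2(-0.2324,0.0212)=-1.4799;  ψ=arccos(0.3452)=1.2183;  θ3=γ+ψ≈-0.2616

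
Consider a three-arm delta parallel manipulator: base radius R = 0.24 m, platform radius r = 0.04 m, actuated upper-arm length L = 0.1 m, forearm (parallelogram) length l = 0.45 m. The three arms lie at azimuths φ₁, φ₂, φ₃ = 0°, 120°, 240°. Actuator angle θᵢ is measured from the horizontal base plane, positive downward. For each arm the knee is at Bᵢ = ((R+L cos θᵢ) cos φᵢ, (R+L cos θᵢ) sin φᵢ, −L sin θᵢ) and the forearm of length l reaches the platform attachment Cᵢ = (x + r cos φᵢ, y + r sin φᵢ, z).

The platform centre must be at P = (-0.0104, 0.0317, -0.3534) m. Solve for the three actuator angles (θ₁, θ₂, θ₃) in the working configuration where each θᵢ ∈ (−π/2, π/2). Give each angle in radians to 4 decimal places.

arm 1 (φ=0.0°): x'=-0.0104, y'=0.0317
  e−x'=0.2104;  (l²−L²−(e−x')²−y'²−z²)/2L = 0.1117
  γ=atan2(-0.3534,0.2104)=-1.0338;  ψ=arccos(0.2715)=1.2958;  θ1=γ+ψ≈0.2620
rotate P by −φ2: (0.0327, -0.0068, -0.3534)
  e−x'=0.1673;  (l²−L²−(e−x')²−y'²−z²)/2L = 0.1978
  θ2 = atan2(B,A) + arccos(C/0.3910) = -0.0881
φ3=240.0° → target in arm frame (-0.0223, -0.0249)
  A cos θ + B sin θ = C:  0.2223·cos θ + -0.3534·sin θ = 0.0880
  γ=atan2(-0.3534,0.2223)=-1.0094;  ψ=arccos(0.2107)=1.3585;  θ3=γ+ψ≈0.3491

θ₁ = 0.2620, θ₂ = -0.0881, θ₃ = 0.3491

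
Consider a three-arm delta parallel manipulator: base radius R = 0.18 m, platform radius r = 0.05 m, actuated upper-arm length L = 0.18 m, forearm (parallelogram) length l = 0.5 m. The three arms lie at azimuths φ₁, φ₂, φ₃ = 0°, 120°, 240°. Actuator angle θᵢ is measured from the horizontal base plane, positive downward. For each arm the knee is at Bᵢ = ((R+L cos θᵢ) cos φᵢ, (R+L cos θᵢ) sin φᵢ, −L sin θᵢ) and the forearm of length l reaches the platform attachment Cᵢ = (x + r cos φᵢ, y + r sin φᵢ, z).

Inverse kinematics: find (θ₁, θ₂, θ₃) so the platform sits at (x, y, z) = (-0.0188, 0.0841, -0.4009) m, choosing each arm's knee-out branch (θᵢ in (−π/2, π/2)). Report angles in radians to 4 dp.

θ₁ = 0.1747, θ₂ = -0.2616, θ₃ = 0.3492

φ1=0.0° → target in arm frame (-0.0188, 0.0841)
  e−x'=0.1488;  (l²−L²−(e−x')²−y'²−z²)/2L = 0.0768
  θ1 = atan2(B,A) + arccos(C/0.4276) = 0.1747
φ2=120.0° → target in arm frame (0.0822, -0.0258)
  A=0.0478, B=-0.4009, C=(l²−L²−A²−y'²−z²)/(2L)=0.1498
  γ=atan2(-0.4009,0.0478)=-1.4522;  ψ=arccos(0.3711)=1.1906;  θ2=γ+ψ≈-0.2616
arm 3 (φ=240.0°): x'=-0.0634, y'=-0.0583
  A cos θ + B sin θ = C:  0.1934·cos θ + -0.4009·sin θ = 0.0446
  θ3 = atan2(B,A) + arccos(C/0.4451) = 0.3492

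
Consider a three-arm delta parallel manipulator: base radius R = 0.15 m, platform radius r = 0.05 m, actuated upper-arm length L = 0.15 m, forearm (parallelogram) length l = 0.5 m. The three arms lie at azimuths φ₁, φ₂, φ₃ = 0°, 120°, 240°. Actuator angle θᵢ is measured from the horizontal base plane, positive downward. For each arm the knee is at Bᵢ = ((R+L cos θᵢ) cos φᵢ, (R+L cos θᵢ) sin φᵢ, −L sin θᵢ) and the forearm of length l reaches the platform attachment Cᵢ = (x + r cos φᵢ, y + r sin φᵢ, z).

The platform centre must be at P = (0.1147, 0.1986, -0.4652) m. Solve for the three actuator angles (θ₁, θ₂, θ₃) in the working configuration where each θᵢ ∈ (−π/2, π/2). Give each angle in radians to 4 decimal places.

θ₁ = 0.1745, θ₂ = 0.1747, θ₃ = 1.2219

arm 1 (φ=0.0°): x'=0.1147, y'=0.1986
  A cos θ + B sin θ = C:  -0.0147·cos θ + -0.4652·sin θ = -0.0952
  θ1 = atan2(B,A) + arccos(C/0.4654) = 0.1745
rotate P by −φ2: (0.1146, -0.1986, -0.4652)
  A=-0.0146, B=-0.4652, C=(l²−L²−A²−y'²−z²)/(2L)=-0.0953
  √(A²+B²)=0.4654;  θ2 = -1.6023+1.7769 ≈ 0.1747
φ3=240.0° → target in arm frame (-0.2293, 0.0000)
  A cos θ + B sin θ = C:  0.3293·cos θ + -0.4652·sin θ = -0.3246
  γ=atan2(-0.4652,0.3293)=-0.9547;  ψ=arccos(-0.5695)=2.1767;  θ3=γ+ψ≈1.2219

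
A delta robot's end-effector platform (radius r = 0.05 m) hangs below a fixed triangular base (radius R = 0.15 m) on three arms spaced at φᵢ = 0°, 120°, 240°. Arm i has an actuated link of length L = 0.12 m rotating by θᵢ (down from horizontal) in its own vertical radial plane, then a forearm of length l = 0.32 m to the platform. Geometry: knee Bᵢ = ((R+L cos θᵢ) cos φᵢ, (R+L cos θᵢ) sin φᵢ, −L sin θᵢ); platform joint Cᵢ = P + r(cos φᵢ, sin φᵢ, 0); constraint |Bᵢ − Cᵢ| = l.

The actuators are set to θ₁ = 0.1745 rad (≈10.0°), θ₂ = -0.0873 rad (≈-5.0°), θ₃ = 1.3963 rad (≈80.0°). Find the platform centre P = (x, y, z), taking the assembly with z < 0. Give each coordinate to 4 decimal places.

(0.0655, 0.1558, -0.2550)

arm 1 at φ=0.0°: e+L cos θ1 = 0.2182;  centre 1 = (0.2182, 0.0000, -0.0208)
centre 2 = (0.2195·cos120.0°, 0.2195·sin120.0°, 0.0105) = (-0.1098, 0.1901, 0.0105)
centre 3 = (0.1208·cos240.0°, 0.1208·sin240.0°, -0.1182) = (-0.0604, -0.1046, -0.1182)
subtract pairs → two planes through P
linear system: -0.6559x+0.3803y = 0.0003−0.0626z; -0.5572x+-0.2093y = -0.0195−-0.1947z
det = 0.3491;  x = 0.0210+-0.1745z,  y = 0.0370+-0.4656z
into |P−centre ₁|² = l²: 1.2473z² + 0.0760z + -0.0617 = 0;  Δ = 0.3138;  z = -0.2550 or 0.1941 → z<0 root = -0.2550
x = 0.0655, y = 0.1558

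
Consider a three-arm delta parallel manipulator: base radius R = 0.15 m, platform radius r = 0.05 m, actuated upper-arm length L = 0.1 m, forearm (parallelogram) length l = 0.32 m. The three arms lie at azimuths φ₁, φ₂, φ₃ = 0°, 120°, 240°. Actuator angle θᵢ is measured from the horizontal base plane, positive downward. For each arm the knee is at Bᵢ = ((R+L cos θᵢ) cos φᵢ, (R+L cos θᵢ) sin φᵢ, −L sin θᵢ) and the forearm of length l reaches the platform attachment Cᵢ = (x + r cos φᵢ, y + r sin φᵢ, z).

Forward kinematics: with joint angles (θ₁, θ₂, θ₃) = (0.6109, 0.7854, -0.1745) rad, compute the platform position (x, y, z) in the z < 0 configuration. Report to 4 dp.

arm 1 at φ=0.0°: (R−r)+L cos θ1 = 0.1819;  S1 = (0.1819, 0.0000, -0.0574)
S2 = (0.1707·cos120.0°, 0.1707·sin120.0°, -0.0707) = (-0.0854, 0.1478, -0.0707)
S3 = (0.1985·cos240.0°, 0.1985·sin240.0°, 0.0174) = (-0.0992, -0.1719, 0.0174)
eliminate P² terms by subtracting sphere 1 from 2 and 3
[-0.5345 0.2957 -0.0267]·P = -0.0022;  [-0.5623 -0.3438 0.1494]·P = 0.0033
det = 0.3500;  x = -0.0006+0.1000z,  y = -0.0087+0.2711z
into |P−S₁|² = l²: 1.0835z² + 0.0735z + -0.0657 = 0;  Δ = 0.2903;  z = -0.2825 or 0.2147 → z<0 root = -0.2825
x = -0.0289, y = -0.0853

(-0.0289, -0.0853, -0.2825)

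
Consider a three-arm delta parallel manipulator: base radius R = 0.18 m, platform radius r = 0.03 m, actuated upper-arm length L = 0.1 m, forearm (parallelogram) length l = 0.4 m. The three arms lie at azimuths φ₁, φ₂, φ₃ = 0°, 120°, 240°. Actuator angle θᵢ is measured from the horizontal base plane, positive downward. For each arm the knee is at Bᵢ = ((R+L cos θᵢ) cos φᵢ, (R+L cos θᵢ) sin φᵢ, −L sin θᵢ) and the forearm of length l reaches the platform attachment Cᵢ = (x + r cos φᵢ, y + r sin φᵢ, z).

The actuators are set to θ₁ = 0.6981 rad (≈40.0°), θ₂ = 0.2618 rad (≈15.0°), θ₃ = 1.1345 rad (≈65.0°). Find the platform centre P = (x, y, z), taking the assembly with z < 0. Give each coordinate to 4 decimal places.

O1 = (0.2266·cos0.0°, 0.2266·sin0.0°, -0.0643) = (0.2266, 0.0000, -0.0643)
O2 = (0.2466·cos120.0°, 0.2466·sin120.0°, -0.0259) = (-0.1233, 0.2136, -0.0259)
arm 3 at φ=240.0°: ρ3 = 0.1923;  O3 = (-0.0961, -0.1665, -0.0906)
|O₂|²−|O₁|² = 0.0060;  |O₃|²−|O₁|² = -0.0103
[-0.6998 0.4271 0.0768]·P = 0.0060;  [-0.6455 -0.3330 -0.0527]·P = -0.0103
Cramer: x(z) = 0.0047+0.0060z;  y(z) = 0.0218-0.1699z
quadratic in z: (1.0289)z²+(0.1185)z+(-0.1062)=0, √Δ=0.6715 → z ∈ {-0.3839, 0.2688}; z = -0.3839 (taking z<0)
x = 0.0024, y = 0.0870

(0.0024, 0.0870, -0.3839)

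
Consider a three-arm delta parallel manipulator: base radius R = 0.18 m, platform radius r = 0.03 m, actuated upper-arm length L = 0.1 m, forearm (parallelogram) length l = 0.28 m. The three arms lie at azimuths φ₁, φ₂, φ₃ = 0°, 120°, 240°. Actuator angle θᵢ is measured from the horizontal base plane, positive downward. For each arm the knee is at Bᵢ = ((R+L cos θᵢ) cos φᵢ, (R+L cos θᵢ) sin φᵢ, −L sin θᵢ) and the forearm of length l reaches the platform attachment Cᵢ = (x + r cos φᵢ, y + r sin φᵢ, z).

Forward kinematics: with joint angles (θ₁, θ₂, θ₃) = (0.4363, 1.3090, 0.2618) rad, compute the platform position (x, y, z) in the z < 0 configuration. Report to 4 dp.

centre 1 = (0.2406·cos0.0°, 0.2406·sin0.0°, -0.0423) = (0.2406, 0.0000, -0.0423)
centre 2 = (0.1759·cos120.0°, 0.1759·sin120.0°, -0.0966) = (-0.0879, 0.1523, -0.0966)
centre 3 = (0.2466·cos240.0°, 0.2466·sin240.0°, -0.0259) = (-0.1233, -0.2136, -0.0259)
eliminate P² terms by subtracting sphere 1 from 2 and 3
[-0.6571 0.3046 -0.1087]·P = -0.0194;  [-0.7279 -0.4271 0.0328]·P = 0.0018
Cramer: x(z) = 0.0154-0.0725z;  y(z) = -0.0305+0.2003z
sphere 1 gives Az²+Bz+C=0 with A=1.0454, B=0.1050, C=-0.0250;  B²−4AC=0.1154;  roots -0.2127, 0.1123;  negative root z = -0.2127
x = 0.0309, y = -0.0731

(0.0309, -0.0731, -0.2127)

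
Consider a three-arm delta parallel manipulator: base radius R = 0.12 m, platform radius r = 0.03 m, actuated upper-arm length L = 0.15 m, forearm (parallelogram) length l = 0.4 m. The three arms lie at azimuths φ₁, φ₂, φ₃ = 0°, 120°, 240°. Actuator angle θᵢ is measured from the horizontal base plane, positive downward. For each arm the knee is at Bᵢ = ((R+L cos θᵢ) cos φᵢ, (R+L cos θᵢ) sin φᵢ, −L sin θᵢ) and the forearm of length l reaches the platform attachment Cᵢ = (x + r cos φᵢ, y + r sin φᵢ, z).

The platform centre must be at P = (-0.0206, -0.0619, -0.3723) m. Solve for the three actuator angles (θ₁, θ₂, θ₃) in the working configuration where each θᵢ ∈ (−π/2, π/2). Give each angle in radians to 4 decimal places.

θ₁ = 0.4367, θ₂ = 0.5240, θ₃ = 0.0875

φ1=0.0° → target in arm frame (-0.0206, -0.0619)
  e−x'=0.1106;  (l²−L²−(e−x')²−y'²−z²)/2L = -0.0572
  √(A²+B²)=0.3884;  θ1 = -1.2820+1.7187 ≈ 0.4367
φ2=120.0° → target in arm frame (-0.0433, 0.0488)
  A=0.1333, B=-0.3723, C=(l²−L²−A²−y'²−z²)/(2L)=-0.0709
  θ2 = atan2(B,A) + arccos(C/0.3954) = 0.5240
rotate P by −φ3: (0.0639, 0.0131, -0.3723)
  e−x'=0.0261;  (l²−L²−(e−x')²−y'²−z²)/2L = -0.0065
  √(A²+B²)=0.3732;  θ3 = -1.5008+1.5883 ≈ 0.0875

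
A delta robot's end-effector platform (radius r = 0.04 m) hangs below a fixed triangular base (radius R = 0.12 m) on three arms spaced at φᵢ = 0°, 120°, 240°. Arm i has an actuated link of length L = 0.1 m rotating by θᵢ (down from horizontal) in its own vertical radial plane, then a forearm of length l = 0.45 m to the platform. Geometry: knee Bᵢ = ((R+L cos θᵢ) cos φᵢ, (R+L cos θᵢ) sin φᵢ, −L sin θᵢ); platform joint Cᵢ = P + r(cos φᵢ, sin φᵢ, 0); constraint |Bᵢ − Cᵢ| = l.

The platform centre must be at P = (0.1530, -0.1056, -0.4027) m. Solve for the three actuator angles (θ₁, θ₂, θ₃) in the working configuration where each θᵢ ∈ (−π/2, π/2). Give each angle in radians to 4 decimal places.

θ₁ = -0.3494, θ₂ = 0.9596, θ₃ = 0.2613

φ1=0.0° → target in arm frame (0.1530, -0.1056)
  A=-0.0730, B=-0.4027, C=(l²−L²−A²−y'²−z²)/(2L)=0.0693
  √(A²+B²)=0.4093;  θ1 = -1.7501+1.4007 ≈ -0.3494
rotate P by −φ2: (-0.1680, -0.0797, -0.4027)
  A=0.2480, B=-0.4027, C=(l²−L²−A²−y'²−z²)/(2L)=-0.1875
  γ=atan2(-0.4027,0.2480)=-1.0189;  ψ=arccos(-0.3965)=1.9785;  θ2=γ+ψ≈0.9596
arm 3 (φ=240.0°): x'=0.0150, y'=0.1853
  A cos θ + B sin θ = C:  0.0650·cos θ + -0.4027·sin θ = -0.0412
  √(A²+B²)=0.4079;  θ3 = -1.4107+1.6719 ≈ 0.2613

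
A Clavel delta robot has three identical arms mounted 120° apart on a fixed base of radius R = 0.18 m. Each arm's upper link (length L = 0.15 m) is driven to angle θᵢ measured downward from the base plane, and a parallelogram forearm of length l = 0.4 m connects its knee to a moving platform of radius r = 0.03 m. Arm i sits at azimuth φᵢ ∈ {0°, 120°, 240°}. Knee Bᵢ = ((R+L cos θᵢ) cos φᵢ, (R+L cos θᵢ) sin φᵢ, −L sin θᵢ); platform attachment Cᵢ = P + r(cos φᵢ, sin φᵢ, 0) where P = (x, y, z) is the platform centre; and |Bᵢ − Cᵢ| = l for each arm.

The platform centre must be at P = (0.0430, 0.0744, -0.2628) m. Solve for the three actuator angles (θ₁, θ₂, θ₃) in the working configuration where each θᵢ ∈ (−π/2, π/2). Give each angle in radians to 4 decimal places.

arm 1 (φ=0.0°): x'=0.0430, y'=0.0744
  A=0.1070, B=-0.2628, C=(l²−L²−A²−y'²−z²)/(2L)=0.1715
  √(A²+B²)=0.2837;  θ1 = -1.1841+0.9217 ≈ -0.2624
arm 2 (φ=120.0°): x'=0.0429, y'=-0.0744
  A=0.1071, B=-0.2628, C=(l²−L²−A²−y'²−z²)/(2L)=0.1714
  γ=atan2(-0.2628,0.1071)=-1.1839;  ψ=arccos(0.6041)=0.9221;  θ2=γ+ψ≈-0.2618
φ3=240.0° → target in arm frame (-0.0859, 0.0000)
  e−x'=0.2359;  (l²−L²−(e−x')²−y'²−z²)/2L = 0.0426
  γ=atan2(-0.2628,0.2359)=-0.8392;  ψ=arccos(0.1205)=1.4500;  θ3=γ+ψ≈0.6107

θ₁ = -0.2624, θ₂ = -0.2618, θ₃ = 0.6107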